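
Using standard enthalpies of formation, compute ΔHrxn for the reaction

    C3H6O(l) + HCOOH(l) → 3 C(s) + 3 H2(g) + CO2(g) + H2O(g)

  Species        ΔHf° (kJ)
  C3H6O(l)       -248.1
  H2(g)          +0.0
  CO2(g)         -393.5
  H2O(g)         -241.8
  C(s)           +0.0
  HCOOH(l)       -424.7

Products: 3·(+0.0) + 3·(+0.0) + 1·(-393.5) + 1·(-241.8) = -635.3
Reactants: 1·(-248.1) + 1·(-424.7) = -672.8
ΔHrxn = (-635.3) − (-672.8) = 37.5 kJ

ΔHrxn = 37.5 kJ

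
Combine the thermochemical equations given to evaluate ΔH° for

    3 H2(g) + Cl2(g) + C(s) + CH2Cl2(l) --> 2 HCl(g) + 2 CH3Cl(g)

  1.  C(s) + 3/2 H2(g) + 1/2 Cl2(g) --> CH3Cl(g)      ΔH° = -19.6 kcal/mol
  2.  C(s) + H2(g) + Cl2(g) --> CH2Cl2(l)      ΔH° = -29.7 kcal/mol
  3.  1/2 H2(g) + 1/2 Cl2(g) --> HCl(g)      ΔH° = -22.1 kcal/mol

ΔH° = -53.7 kcal/mol

eq. 1 × 2: (2)·(-19.6) = -39.2 kcal/mol
eq. 2 reversed: +29.7 kcal/mol
eq. 3 × 2: (2)·(-22.1) = -44.2 kcal/mol
ΔH° = (-39.2) + (+29.7) + (-44.2) = -53.7 kcal/mol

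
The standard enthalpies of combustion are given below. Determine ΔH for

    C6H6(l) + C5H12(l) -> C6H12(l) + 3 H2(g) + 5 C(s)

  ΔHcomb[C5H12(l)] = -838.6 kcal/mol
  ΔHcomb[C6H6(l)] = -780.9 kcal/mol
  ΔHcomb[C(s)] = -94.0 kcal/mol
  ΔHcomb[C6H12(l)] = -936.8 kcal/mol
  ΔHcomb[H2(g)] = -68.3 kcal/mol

ΔH = -7.8 kcal/mol

Using ΔH = Σ nΔHc°(reactants) − Σ nΔHc°(products):
= [1·(-780.9) + 1·(-838.6)] − [1·(-936.8) + 3·(-68.3) + 5·(-94.0)]
= -7.8 kcal/mol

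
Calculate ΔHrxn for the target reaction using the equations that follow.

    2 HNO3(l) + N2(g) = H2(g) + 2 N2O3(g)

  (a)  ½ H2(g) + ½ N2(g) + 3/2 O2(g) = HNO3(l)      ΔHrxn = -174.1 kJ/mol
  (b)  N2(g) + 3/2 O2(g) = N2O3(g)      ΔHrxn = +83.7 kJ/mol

(a) reversed and × 2 (HNO3(l) must end up as a reactant; ×2 to match 2 HNO3(l) in the target): (-2)·(-174.1) = +348.2 kJ/mol
(b) × 2 (scale by 2 for the 2 N2O3(g)): (2)·(+83.7) = +167.4 kJ/mol
ΔHrxn = (-2)·(-174.1) + (2)·(+83.7) = 515.6 kJ/mol

ΔHrxn = 515.6 kJ/mol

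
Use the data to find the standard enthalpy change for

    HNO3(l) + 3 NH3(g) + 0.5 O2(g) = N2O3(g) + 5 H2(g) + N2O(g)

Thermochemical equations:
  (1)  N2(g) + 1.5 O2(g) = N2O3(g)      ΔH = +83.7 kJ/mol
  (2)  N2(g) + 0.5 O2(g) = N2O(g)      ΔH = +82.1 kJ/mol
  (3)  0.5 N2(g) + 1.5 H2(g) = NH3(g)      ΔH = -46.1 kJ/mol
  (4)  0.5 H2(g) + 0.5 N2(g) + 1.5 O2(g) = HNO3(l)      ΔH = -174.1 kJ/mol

(1) as written: +83.7 kJ/mol
(2) as written: +82.1 kJ/mol
(3) reversed and × 3: (-3)·(-46.1) = +138.3 kJ/mol
(4) reversed: +174.1 kJ/mol
ΔH = (1)·(+83.7) + (1)·(+82.1) + (-3)·(-46.1) + (-1)·(-174.1) = 478.2 kJ/mol

ΔH = 478.2 kJ/mol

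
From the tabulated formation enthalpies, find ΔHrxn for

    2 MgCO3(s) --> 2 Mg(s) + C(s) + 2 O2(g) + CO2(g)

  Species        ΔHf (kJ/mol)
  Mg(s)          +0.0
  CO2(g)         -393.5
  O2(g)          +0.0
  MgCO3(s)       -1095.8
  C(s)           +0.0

ΔHrxn = 1798.1 kJ/mol

Products: 2·(+0.0) + 1·(+0.0) + 2·(+0.0) + 1·(-393.5) = -393.5
Reactants: 2·(-1095.8) = -2191.6
ΔHrxn = (-393.5) − (-2191.6) = 1798.1 kJ/mol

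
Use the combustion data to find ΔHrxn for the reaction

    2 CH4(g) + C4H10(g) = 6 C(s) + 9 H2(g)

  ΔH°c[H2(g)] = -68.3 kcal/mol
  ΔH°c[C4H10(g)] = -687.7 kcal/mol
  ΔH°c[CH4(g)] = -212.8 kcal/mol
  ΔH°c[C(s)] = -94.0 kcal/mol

Using ΔH = Σ nΔHc°(reactants) − Σ nΔHc°(products):
= [2·(-212.8) + 1·(-687.7)] − [6·(-94.0) + 9·(-68.3)]
= 65.4 kcal/mol

ΔHrxn = 65.4 kcal/mol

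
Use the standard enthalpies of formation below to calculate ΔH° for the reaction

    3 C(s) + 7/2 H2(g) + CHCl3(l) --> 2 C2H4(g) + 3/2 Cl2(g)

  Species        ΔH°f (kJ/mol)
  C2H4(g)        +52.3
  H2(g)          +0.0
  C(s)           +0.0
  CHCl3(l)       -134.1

ΔH°rxn = Σ nΔHf°(products) − Σ nΔHf°(reactants).
Products: 2·(+52.3) + 3/2·(+0.0) = +104.6
Reactants: 3·(+0.0) + 7/2·(+0.0) + 1·(-134.1) = -134.1
ΔH° = (+104.6) − (-134.1) = 238.7 kJ/mol

ΔH° = 238.7 kJ/mol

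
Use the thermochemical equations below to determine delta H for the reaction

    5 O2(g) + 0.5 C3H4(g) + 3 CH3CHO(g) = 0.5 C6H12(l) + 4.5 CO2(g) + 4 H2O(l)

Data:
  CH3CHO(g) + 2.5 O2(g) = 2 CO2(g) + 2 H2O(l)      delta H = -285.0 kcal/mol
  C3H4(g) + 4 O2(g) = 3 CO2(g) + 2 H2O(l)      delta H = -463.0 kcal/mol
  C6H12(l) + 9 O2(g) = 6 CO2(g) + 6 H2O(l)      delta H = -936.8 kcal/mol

equation 1 × 3: (3)·(-285.0) = -855.0 kcal/mol
equation 2 × 1/2: (1/2)·(-463.0) = -231.5 kcal/mol
equation 3 reversed and × 1/2: (-1/2)·(-936.8) = +468.4 kcal/mol
delta H = (3)·(-285.0) + (1/2)·(-463.0) + (-1/2)·(-936.8) = -618.1 kcal/mol

delta H = -618.1 kcal/mol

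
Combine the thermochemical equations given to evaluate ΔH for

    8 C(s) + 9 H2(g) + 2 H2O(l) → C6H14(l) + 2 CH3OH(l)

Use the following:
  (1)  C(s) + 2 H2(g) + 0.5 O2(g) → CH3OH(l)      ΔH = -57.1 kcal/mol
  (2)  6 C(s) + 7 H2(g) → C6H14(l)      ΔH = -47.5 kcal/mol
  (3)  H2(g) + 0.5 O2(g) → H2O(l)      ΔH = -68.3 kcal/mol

ΔH = -25.1 kcal/mol

(1) × 2: (2)·(-57.1) = -114.2 kcal/mol
(2) as written: -47.5 kcal/mol
(3) reversed and × 2: (-2)·(-68.3) = +136.6 kcal/mol
ΔH = (2)·(-57.1) + (1)·(-47.5) + (-2)·(-68.3) = -25.1 kcal/mol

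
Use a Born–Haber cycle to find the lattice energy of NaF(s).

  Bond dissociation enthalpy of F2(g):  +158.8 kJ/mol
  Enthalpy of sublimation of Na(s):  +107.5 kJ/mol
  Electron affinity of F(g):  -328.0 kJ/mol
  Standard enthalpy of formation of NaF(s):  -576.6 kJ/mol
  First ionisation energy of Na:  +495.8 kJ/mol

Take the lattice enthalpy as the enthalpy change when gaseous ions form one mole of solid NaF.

ΔHf° = 1·ΔHsub + 1·(ΣIE) + 1/2·D(F2) + 1·EA + U
-576.6 = 1·(+107.5) + 1·(+495.8) + 1/2·(+158.8) + 1·(-328.0) + U
U = -576.6 − (+354.7) = -931.3 kJ/mol

U = -931.3 kJ/mol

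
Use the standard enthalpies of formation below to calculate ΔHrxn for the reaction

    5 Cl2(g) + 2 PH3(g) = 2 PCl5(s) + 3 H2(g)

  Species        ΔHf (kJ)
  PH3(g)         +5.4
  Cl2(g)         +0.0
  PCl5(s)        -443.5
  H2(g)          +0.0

ΔHrxn = -897.8 kJ

ΔH°rxn = Σ nΔHf°(products) − Σ nΔHf°(reactants).
Products: 2·(-443.5) + 3·(+0.0) = -887.0
Reactants: 5·(+0.0) + 2·(+5.4) = +10.8
ΔHrxn = (-887.0) − (+10.8) = -897.8 kJ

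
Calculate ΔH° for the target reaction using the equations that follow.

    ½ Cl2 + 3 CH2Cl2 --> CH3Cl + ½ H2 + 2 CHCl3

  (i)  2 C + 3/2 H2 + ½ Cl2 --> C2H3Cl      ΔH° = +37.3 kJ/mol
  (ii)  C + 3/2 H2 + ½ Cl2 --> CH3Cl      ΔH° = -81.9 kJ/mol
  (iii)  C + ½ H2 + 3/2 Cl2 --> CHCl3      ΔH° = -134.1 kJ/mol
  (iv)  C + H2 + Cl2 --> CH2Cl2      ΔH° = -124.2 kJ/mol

ΔH° = 22.5 kJ/mol

(i): not needed.
(ii) as written: -81.9 kJ/mol
(iii) × 2: (2)·(-134.1) = -268.2 kJ/mol
(iv) reversed and × 3: (-3)·(-124.2) = +372.6 kJ/mol
ΔH° = (1)·(-81.9) + (2)·(-134.1) + (-3)·(-124.2) = 22.5 kJ/mol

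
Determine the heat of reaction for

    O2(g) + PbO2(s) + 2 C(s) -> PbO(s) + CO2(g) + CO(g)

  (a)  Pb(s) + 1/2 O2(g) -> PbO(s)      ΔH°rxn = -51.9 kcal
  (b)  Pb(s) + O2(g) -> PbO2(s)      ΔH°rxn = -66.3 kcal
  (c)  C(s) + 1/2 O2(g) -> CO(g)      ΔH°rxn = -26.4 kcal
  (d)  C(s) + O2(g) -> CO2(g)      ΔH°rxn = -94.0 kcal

(a) as written (PbO(s) already on the product side): -51.9 kcal
(b) reversed (reverse to put PbO2(s) on the reactant side): +66.3 kcal
(c) as written (CO(g) already on the product side): -26.4 kcal
(d) as written (CO2(g) already on the product side): -94.0 kcal
ΔH°rxn = (-51.9) + (+66.3) + (-26.4) + (-94.0) = -106.0 kcal

ΔH°rxn = -106.0 kcal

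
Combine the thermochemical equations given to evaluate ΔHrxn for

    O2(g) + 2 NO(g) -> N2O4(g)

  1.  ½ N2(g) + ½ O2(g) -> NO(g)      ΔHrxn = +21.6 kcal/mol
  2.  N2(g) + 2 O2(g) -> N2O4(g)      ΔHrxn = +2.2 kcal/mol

ΔHrxn = -41.0 kcal/mol

eq. 1 reversed and × 2 (NO(g) must end up as a reactant; scale by 2 for the 2 NO(g)): (-2)·(+21.6) = -43.2 kcal/mol
eq. 2 as written (N2O4(g) already on the product side): +2.2 kcal/mol
Combining the equations, ΔHrxn = (-43.2) + (+2.2) = -41.0 kcal/mol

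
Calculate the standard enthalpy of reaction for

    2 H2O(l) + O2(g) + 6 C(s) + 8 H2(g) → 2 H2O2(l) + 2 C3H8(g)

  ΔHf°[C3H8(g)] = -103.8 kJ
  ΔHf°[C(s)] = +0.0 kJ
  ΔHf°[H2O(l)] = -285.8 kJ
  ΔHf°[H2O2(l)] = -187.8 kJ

ΔH°rxn = Σ nΔHf°(products) − Σ nΔHf°(reactants).
Products: 2·(-187.8) + 2·(-103.8) = -583.2
Reactants: 2·(-285.8) + 1·(+0.0) + 6·(+0.0) + 8·(+0.0) = -571.6
ΔH_rxn = (-583.2) − (-571.6) = -11.6 kJ

ΔH_rxn = -11.6 kJ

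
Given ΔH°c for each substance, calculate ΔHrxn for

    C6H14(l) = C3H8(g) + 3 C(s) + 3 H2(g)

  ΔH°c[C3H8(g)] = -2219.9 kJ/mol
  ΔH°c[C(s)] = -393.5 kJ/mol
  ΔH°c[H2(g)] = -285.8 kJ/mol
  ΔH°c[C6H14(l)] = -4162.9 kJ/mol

ΔHrxn = 94.9 kJ/mol

With combustion enthalpies, reactants minus products:
= [1·(-4162.9)] − [1·(-2219.9) + 3·(-393.5) + 3·(-285.8)]
= 94.9 kJ/mol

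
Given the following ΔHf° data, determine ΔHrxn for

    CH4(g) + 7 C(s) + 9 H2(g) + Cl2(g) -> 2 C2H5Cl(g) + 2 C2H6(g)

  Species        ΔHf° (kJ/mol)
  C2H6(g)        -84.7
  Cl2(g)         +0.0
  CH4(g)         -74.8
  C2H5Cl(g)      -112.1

ΔHrxn = -318.8 kJ/mol

Products: 2·(-112.1) + 2·(-84.7) = -393.6
Reactants: 1·(-74.8) + 7·(+0.0) + 9·(+0.0) + 1·(+0.0) = -74.8
ΔHrxn = (-393.6) − (-74.8) = -318.8 kJ/mol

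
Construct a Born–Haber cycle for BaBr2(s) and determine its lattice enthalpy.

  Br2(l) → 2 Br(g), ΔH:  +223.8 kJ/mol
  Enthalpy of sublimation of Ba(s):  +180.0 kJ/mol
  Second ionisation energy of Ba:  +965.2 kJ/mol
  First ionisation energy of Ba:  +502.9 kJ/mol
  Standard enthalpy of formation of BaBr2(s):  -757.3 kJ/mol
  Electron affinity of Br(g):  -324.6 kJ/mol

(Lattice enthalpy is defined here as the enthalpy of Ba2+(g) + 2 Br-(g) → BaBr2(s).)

U = -1980.0 kJ/mol

ΔHf° = 1·ΔHsub + 1·(ΣIE) + 1·D(Br2) + 2·EA + U
-757.3 = 1·(+180.0) + 1·(+1468.1) + 1·(+223.8) + 2·(-324.6) + U
U = -757.3 − (+1222.7) = -1980.0 kJ/mol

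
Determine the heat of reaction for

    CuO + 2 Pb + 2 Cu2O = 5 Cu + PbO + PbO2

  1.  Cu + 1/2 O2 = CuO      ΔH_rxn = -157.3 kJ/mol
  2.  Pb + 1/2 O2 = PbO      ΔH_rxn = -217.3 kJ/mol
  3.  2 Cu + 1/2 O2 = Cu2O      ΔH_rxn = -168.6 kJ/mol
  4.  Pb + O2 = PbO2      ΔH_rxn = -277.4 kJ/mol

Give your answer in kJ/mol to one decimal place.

eq. 1 reversed: +157.3 kJ/mol
eq. 2 as written: -217.3 kJ/mol
eq. 3 reversed and × 2: (-2)·(-168.6) = +337.2 kJ/mol
eq. 4 as written: -277.4 kJ/mol
ΔH_rxn = (-1)·(-157.3) + (1)·(-217.3) + (-2)·(-168.6) + (1)·(-277.4) = -0.2 kJ/mol

ΔH_rxn = -0.2 kJ/mol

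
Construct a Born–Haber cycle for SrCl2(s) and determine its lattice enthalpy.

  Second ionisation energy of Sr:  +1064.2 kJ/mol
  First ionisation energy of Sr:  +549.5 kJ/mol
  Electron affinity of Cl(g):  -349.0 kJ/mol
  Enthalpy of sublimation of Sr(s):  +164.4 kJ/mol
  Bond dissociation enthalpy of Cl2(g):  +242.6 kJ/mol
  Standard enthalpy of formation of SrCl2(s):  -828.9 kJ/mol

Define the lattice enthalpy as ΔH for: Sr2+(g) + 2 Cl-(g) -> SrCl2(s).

ΔHf° = 1·ΔHsub + 1·(ΣIE) + 1·D(Cl2) + 2·EA + U
-828.9 = 1·(+164.4) + 1·(+1613.7) + 1·(+242.6) + 2·(-349.0) + U
U = -828.9 − (+1322.7) = -2151.6 kJ/mol

U = -2151.6 kJ/mol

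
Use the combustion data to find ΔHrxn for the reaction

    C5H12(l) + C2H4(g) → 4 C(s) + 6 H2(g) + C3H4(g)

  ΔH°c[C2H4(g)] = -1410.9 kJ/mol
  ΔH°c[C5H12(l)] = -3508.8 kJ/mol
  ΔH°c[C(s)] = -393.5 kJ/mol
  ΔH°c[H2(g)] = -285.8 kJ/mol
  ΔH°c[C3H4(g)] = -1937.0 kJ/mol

ΔHrxn = 306.1 kJ/mol

Using ΔH = Σ nΔHc°(reactants) − Σ nΔHc°(products):
= [1·(-3508.8) + 1·(-1410.9)] − [4·(-393.5) + 6·(-285.8) + 1·(-1937.0)]
= 306.1 kJ/mol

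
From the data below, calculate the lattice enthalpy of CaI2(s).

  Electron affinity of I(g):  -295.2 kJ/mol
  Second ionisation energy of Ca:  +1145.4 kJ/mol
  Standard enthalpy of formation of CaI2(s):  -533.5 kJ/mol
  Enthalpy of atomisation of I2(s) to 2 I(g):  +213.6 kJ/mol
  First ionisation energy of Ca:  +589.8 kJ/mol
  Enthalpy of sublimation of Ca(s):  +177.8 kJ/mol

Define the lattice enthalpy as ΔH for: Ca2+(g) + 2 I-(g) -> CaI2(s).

U = -2069.7 kJ/mol

ΔHf° = 1·ΔHsub + 1·(ΣIE) + 1·D(I2) + 2·EA + U
-533.5 = 1·(+177.8) + 1·(+1735.2) + 1·(+213.6) + 2·(-295.2) + U
U = -533.5 − (+1536.2) = -2069.7 kJ/mol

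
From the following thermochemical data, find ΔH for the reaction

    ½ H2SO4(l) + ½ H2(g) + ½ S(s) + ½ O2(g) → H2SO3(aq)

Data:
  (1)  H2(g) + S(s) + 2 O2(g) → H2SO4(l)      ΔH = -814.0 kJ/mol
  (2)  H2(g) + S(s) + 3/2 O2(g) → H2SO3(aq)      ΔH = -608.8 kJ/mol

ΔH = -201.8 kJ/mol

(1) reversed and × 1/2: (-1/2)·(-814.0) = +407.0 kJ/mol
(2) as written: -608.8 kJ/mol
ΔH = (+407.0) + (-608.8) = -201.8 kJ/mol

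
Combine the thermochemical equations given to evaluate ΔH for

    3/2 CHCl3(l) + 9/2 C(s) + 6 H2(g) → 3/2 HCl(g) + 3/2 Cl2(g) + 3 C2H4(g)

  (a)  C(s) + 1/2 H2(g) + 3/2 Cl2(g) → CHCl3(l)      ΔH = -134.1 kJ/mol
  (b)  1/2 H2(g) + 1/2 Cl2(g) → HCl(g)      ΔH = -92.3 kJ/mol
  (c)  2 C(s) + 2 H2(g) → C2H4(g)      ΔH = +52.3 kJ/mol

ΔH = 219.6 kJ/mol

(a) reversed and × 3/2 (CHCl3(l) must end up as a reactant; ×3/2 to match 3/2 CHCl3(l) in the target): (-3/2)·(-134.1) = +201.15 kJ/mol
(b) × 3/2 (×3/2 to match 3/2 HCl(g) in the target): (3/2)·(-92.3) = -138.45 kJ/mol
(c) × 3 (scale by 3 for the 3 C2H4(g)): (3)·(+52.3) = +156.9 kJ/mol
By Hess's law, ΔH = (-3/2)·(-134.1) + (3/2)·(-92.3) + (3)·(+52.3) = 219.6 kJ/mol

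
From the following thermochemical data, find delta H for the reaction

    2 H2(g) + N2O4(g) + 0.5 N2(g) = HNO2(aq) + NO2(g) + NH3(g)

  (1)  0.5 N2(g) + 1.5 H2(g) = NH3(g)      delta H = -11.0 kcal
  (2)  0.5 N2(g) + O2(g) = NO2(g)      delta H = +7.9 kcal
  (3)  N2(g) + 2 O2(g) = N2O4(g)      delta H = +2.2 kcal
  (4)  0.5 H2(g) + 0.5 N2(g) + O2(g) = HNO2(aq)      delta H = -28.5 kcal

delta H = -33.8 kcal

(1) as written (NH3(g) already on the product side): -11.0 kcal
(2) as written (NO2(g) already on the product side): +7.9 kcal
(3) reversed (N2O4(g) must end up as a reactant): -2.2 kcal
(4) as written (HNO2(aq) already on the product side): -28.5 kcal
delta H = (-11.0) + (+7.9) + (-2.2) + (-28.5) = -33.8 kcal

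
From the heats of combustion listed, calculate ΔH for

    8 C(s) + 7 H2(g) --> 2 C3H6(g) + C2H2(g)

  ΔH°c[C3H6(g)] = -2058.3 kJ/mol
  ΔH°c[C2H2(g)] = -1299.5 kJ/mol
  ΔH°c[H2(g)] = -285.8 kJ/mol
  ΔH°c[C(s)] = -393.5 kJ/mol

Using ΔH = Σ nΔHc°(reactants) − Σ nΔHc°(products):
= [8·(-393.5) + 7·(-285.8)] − [2·(-2058.3) + 1·(-1299.5)]
= 267.5 kJ/mol

ΔH = 267.5 kJ/mol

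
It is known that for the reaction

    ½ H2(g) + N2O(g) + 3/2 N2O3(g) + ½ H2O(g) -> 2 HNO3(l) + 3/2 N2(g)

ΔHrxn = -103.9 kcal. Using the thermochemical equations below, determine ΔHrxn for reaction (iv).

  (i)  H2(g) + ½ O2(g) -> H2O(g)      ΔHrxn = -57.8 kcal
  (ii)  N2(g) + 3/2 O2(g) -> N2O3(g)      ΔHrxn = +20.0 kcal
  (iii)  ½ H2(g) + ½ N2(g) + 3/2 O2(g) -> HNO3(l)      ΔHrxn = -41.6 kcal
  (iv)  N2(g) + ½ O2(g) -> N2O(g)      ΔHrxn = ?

ΔHrxn = 19.6 kcal

(i) reversed and × 1/2: (-1/2)·(-57.8) = +28.9 kcal
(ii) reversed and × 3/2: (-3/2)·(+20.0) = -30.0 kcal
(iii) × 2: (2)·(-41.6) = -83.2 kcal
(iv) reversed: contributes −x
-103.9 = (+28.9) + (-30.0) + (-83.2) − x
x = (-103.9 − (-84.3)) / (-1) = 19.6 kcal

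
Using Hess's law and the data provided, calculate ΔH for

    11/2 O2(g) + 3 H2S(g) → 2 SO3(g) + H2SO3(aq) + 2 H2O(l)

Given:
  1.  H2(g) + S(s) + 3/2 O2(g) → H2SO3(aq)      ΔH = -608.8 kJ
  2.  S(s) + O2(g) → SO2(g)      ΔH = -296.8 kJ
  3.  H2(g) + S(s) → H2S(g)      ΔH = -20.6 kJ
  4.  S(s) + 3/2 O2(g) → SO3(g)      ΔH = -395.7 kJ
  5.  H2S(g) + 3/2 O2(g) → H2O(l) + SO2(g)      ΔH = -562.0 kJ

eq. 1 as written: -608.8 kJ
eq. 2 reversed and × 2: (-2)·(-296.8) = +593.6 kJ
eq. 3 reversed: +20.6 kJ
eq. 4 × 2: (2)·(-395.7) = -791.4 kJ
eq. 5 × 2: (2)·(-562.0) = -1124.0 kJ
ΔH = (1)·(-608.8) + (-2)·(-296.8) + (-1)·(-20.6) + (2)·(-395.7) + (2)·(-562.0) = -1910.0 kJ

ΔH = -1910.0 kJ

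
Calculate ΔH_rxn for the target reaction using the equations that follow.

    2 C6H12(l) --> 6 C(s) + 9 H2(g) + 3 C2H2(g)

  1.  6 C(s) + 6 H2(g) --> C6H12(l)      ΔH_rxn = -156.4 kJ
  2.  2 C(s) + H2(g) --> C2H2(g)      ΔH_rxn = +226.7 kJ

ΔH_rxn = 992.9 kJ

eq. 1 reversed and × 2: (-2)·(-156.4) = +312.8 kJ
eq. 2 × 3: (3)·(+226.7) = +680.1 kJ
By Hess's law, ΔH_rxn = (-2)·(-156.4) + (3)·(+226.7) = 992.9 kJ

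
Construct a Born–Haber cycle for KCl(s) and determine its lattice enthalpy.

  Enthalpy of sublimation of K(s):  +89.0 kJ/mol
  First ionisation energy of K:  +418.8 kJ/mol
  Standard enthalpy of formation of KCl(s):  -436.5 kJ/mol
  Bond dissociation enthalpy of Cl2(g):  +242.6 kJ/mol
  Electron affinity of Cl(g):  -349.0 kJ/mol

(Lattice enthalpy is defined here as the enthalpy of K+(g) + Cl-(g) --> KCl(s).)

ΔHf° = 1·ΔHsub + 1·(ΣIE) + 1/2·D(Cl2) + 1·EA + U
-436.5 = 1·(+89.0) + 1·(+418.8) + 1/2·(+242.6) + 1·(-349.0) + U
U = -436.5 − (+280.1) = -716.6 kJ/mol

U = -716.6 kJ/mol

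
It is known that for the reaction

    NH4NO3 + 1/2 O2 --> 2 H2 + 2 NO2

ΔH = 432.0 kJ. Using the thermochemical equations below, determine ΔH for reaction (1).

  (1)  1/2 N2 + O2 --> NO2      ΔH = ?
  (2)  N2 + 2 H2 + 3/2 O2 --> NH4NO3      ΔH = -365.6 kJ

(1) × 2 (×2 to match 2 NO2 in the target): contributes 2·x
(2) reversed (reverse to put NH4NO3 on the reactant side): +365.6 kJ
+432.0 = (+365.6) + 2·x
x = (+432.0 − (+365.6)) / (2) = 33.2 kJ

ΔH = 33.2 kJ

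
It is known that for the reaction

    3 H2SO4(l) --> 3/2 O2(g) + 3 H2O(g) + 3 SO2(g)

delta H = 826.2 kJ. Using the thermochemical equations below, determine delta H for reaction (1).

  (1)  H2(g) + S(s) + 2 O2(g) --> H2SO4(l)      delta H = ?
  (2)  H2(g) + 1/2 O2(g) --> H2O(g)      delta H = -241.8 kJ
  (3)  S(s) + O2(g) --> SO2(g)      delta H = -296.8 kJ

(1) reversed and × 3: contributes −3·x
(2) × 3: (3)·(-241.8) = -725.4 kJ
(3) × 3: (3)·(-296.8) = -890.4 kJ
+826.2 = (-725.4) + (-890.4) − 3·x
x = (+826.2 − (-1615.8)) / (-3) = -814.0 kJ

delta H = -814.0 kJ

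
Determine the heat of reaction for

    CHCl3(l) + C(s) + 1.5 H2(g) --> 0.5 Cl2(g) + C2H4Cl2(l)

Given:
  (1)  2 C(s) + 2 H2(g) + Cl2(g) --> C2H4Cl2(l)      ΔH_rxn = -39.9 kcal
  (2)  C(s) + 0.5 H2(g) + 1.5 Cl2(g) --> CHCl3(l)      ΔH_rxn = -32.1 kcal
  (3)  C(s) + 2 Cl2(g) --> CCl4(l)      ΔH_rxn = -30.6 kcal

(1) as written (C2H4Cl2(l) already on the product side): -39.9 kcal
(2) reversed (reverse to put CHCl3(l) on the reactant side): +32.1 kcal
(3): not needed (CCl4(l) appears nowhere else).
ΔH_rxn = (-39.9) + (+32.1) = -7.8 kcal

ΔH_rxn = -7.8 kcal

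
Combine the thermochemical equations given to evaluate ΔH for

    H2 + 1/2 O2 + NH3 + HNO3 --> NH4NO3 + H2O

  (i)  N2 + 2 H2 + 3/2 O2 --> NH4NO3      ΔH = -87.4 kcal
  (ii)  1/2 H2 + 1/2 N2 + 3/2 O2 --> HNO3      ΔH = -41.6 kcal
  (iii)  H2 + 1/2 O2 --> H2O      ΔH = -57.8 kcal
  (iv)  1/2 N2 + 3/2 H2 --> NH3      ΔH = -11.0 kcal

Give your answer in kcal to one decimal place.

(i) as written (NH4NO3 already on the product side): -87.4 kcal
(ii) reversed (HNO3 must end up as a reactant): +41.6 kcal
(iii) as written (H2O already on the product side): -57.8 kcal
(iv) reversed (reverse to put NH3 on the reactant side): +11.0 kcal
ΔH = (-87.4) + (+41.6) + (-57.8) + (+11.0) = -92.6 kcal

ΔH = -92.6 kcal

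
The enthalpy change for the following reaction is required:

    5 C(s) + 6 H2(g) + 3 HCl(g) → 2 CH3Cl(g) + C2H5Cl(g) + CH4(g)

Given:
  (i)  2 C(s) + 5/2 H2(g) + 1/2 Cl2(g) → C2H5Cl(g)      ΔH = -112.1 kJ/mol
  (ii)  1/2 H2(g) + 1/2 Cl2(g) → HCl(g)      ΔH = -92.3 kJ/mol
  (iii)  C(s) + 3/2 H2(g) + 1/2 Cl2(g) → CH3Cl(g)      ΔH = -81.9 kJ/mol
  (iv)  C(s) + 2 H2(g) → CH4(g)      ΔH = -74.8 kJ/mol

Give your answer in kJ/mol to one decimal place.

ΔH = -73.8 kJ/mol

(i) as written: -112.1 kJ/mol
(ii) reversed and × 3: (-3)·(-92.3) = +276.9 kJ/mol
(iii) × 2: (2)·(-81.9) = -163.8 kJ/mol
(iv) as written: -74.8 kJ/mol
Summing the manipulated equations, ΔH = (-112.1) + (+276.9) + (-163.8) + (-74.8) = -73.8 kJ/mol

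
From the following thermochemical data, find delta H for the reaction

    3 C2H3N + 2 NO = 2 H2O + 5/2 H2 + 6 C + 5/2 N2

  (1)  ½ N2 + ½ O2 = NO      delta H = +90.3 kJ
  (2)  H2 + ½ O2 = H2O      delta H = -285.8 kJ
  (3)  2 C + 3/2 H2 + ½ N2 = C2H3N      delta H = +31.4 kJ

delta H = -846.4 kJ

(1) reversed and × 2: (-2)·(+90.3) = -180.6 kJ
(2) × 2: (2)·(-285.8) = -571.6 kJ
(3) reversed and × 3: (-3)·(+31.4) = -94.2 kJ
By Hess's law, delta H = (-180.6) + (-571.6) + (-94.2) = -846.4 kJ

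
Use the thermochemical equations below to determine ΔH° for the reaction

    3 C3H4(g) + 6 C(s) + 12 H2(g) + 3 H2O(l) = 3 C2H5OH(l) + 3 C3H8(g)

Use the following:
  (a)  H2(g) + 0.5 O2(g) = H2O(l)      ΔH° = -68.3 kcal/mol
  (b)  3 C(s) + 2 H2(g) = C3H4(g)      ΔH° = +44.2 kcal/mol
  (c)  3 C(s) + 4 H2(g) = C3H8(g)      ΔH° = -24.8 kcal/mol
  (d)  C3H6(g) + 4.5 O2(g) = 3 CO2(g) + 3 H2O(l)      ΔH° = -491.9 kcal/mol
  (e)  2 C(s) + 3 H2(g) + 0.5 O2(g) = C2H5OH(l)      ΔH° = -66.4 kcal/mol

ΔH° = -201.3 kcal/mol

(a) reversed and × 3: (-3)·(-68.3) = +204.9 kcal/mol
(b) reversed and × 3: (-3)·(+44.2) = -132.6 kcal/mol
(c) × 3: (3)·(-24.8) = -74.4 kcal/mol
(d): not needed.
(e) × 3: (3)·(-66.4) = -199.2 kcal/mol
By Hess's law, ΔH° = (-3)·(-68.3) + (-3)·(+44.2) + (3)·(-24.8) + (3)·(-66.4) = -201.3 kcal/mol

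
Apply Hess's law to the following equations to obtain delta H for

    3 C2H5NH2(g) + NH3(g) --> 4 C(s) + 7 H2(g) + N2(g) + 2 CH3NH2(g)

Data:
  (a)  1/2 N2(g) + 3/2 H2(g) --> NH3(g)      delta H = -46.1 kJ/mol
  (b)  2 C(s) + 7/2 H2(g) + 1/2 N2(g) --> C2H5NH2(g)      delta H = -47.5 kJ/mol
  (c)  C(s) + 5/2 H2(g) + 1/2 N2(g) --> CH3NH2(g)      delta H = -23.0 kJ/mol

delta H = 142.6 kJ/mol

(a) reversed: +46.1 kJ/mol
(b) reversed and × 3: (-3)·(-47.5) = +142.5 kJ/mol
(c) × 2: (2)·(-23.0) = -46.0 kJ/mol
delta H = (+46.1) + (+142.5) + (-46.0) = 142.6 kJ/mol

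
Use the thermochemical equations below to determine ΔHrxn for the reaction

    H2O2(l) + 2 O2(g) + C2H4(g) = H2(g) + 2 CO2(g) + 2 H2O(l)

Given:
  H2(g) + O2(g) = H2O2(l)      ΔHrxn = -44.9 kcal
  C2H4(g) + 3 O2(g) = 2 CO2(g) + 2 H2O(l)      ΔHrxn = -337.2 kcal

ΔHrxn = -292.3 kcal

equation 1 reversed: +44.9 kcal
equation 2 as written: -337.2 kcal
Combining the equations, ΔHrxn = (+44.9) + (-337.2) = -292.3 kcal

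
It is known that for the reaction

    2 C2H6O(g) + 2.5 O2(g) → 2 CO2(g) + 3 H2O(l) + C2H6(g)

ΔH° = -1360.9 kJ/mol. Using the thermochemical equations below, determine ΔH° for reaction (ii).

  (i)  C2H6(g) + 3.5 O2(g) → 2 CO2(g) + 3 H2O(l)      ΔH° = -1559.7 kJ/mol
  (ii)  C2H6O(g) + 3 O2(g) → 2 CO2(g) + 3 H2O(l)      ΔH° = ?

ΔH° = -1460.3 kJ/mol

(i) reversed (reverse to put C2H6(g) on the product side): +1559.7 kJ/mol
(ii) × 2 (×2 to match 2 C2H6O(g) in the target): contributes 2·x
-1360.9 = (+1559.7) + 2·x
x = (-1360.9 − (+1559.7)) / (2) = -1460.3 kJ/mol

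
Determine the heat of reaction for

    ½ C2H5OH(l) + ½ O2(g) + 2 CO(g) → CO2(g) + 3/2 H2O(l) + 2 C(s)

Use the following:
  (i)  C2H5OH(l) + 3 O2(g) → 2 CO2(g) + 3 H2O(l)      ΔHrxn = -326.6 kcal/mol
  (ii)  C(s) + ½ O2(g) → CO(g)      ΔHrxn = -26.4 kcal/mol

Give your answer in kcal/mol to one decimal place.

(i) × 1/2 (scale by 1/2 for the 1/2 C2H5OH(l)): (1/2)·(-326.6) = -163.3 kcal/mol
(ii) reversed and × 2 (reverse to put CO(g) on the reactant side; ×2 to match 2 CO(g) in the target): (-2)·(-26.4) = +52.8 kcal/mol
ΔHrxn = (1/2)·(-326.6) + (-2)·(-26.4) = -110.5 kcal/mol

ΔHrxn = -110.5 kcal/mol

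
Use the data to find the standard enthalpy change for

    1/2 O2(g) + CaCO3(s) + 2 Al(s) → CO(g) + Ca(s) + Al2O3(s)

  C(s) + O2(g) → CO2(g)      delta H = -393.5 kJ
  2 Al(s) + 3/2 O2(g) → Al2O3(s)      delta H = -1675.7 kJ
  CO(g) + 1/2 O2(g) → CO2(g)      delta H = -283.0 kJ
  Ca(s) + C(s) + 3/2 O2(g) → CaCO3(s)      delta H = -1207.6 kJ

equation 1 as written: -393.5 kJ
equation 2 as written: -1675.7 kJ
equation 3 reversed: +283.0 kJ
equation 4 reversed: +1207.6 kJ
By Hess's law, delta H = (-393.5) + (-1675.7) + (+283.0) + (+1207.6) = -578.6 kJ

delta H = -578.6 kJ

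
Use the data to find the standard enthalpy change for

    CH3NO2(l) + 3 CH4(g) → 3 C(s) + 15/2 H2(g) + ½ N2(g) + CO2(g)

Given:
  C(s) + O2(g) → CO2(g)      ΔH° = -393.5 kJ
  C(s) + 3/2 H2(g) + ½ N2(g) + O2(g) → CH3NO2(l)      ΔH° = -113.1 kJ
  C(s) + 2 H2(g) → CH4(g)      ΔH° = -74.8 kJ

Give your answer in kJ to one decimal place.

equation 1 as written: -393.5 kJ
equation 2 reversed: +113.1 kJ
equation 3 reversed and × 3: (-3)·(-74.8) = +224.4 kJ
ΔH° = (1)·(-393.5) + (-1)·(-113.1) + (-3)·(-74.8) = -56.0 kJ

ΔH° = -56.0 kJ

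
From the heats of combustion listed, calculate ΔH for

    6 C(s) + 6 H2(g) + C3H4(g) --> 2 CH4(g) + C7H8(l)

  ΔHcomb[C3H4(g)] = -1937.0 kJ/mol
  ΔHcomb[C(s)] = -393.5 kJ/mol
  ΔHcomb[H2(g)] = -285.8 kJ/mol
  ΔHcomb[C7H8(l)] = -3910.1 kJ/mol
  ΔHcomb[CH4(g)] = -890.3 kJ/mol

Using ΔH = Σ nΔHc°(reactants) − Σ nΔHc°(products):
= [6·(-393.5) + 6·(-285.8) + 1·(-1937.0)] − [2·(-890.3) + 1·(-3910.1)]
= -322.1 kJ/mol

ΔH = -322.1 kJ/mol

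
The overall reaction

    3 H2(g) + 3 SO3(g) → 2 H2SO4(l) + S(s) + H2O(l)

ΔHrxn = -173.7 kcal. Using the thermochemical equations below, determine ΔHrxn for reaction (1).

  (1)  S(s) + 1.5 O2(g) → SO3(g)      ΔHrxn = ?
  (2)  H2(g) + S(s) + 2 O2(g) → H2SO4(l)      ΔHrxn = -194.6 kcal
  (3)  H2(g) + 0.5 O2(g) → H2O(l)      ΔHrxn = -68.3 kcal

ΔHrxn = -94.6 kcal

(1) reversed and × 3 (SO3(g) must end up as a reactant; ×3 to match 3 SO3(g) in the target): contributes −3·x
(2) × 2 (scale by 2 for the 2 H2SO4(l)): (2)·(-194.6) = -389.2 kcal
(3) as written (H2O(l) already on the product side): -68.3 kcal
-173.7 = (-389.2) + (-68.3) − 3·x
x = (-173.7 − (-457.5)) / (-3) = -94.6 kcal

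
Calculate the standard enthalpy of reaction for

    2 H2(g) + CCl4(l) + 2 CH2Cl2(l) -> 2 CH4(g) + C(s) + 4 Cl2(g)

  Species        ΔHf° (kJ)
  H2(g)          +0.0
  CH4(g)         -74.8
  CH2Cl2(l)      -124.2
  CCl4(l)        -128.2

Products: 2·(-74.8) + 1·(+0.0) + 4·(+0.0) = -149.6
Reactants: 2·(+0.0) + 1·(-128.2) + 2·(-124.2) = -376.6
ΔH°rxn = (-149.6) − (-376.6) = 227.0 kJ

ΔH°rxn = 227.0 kJ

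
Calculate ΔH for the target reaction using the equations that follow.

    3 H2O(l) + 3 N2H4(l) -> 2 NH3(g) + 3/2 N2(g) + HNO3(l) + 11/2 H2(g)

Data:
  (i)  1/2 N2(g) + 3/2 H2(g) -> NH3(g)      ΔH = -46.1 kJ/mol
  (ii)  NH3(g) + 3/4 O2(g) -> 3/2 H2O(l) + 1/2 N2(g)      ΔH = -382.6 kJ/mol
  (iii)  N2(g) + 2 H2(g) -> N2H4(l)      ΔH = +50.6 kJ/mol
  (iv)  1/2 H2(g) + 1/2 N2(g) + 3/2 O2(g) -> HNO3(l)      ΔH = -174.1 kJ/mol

ΔH = 439.3 kJ/mol

(i): not needed.
(ii) reversed and × 2 (reverse to put H2O(l) on the reactant side; ×2 to match 3 H2O(l) in the target): (-2)·(-382.6) = +765.2 kJ/mol
(iii) reversed and × 3 (N2H4(l) must end up as a reactant; ×3 to match 3 N2H4(l) in the target): (-3)·(+50.6) = -151.8 kJ/mol
(iv) as written (HNO3(l) already on the product side): -174.1 kJ/mol
By Hess's law, ΔH = (-2)·(-382.6) + (-3)·(+50.6) + (1)·(-174.1) = 439.3 kJ/mol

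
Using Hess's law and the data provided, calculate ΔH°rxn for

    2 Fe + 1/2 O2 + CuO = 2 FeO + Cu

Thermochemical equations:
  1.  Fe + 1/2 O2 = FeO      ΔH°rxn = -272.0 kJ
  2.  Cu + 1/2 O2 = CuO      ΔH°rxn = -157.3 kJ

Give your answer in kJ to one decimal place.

eq. 1 × 2 (scale by 2 for the 2 FeO): (2)·(-272.0) = -544.0 kJ
eq. 2 reversed (reverse to put CuO on the reactant side): +157.3 kJ
By Hess's law, ΔH°rxn = (2)·(-272.0) + (-1)·(-157.3) = -386.7 kJ

ΔH°rxn = -386.7 kJ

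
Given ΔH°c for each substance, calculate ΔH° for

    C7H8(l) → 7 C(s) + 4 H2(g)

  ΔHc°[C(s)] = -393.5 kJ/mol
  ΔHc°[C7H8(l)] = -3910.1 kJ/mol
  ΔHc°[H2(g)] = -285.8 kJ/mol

ΔH° = -12.4 kJ/mol

Using ΔH = Σ nΔHc°(reactants) − Σ nΔHc°(products):
= [1·(-3910.1)] − [7·(-393.5) + 4·(-285.8)]
= -12.4 kJ/mol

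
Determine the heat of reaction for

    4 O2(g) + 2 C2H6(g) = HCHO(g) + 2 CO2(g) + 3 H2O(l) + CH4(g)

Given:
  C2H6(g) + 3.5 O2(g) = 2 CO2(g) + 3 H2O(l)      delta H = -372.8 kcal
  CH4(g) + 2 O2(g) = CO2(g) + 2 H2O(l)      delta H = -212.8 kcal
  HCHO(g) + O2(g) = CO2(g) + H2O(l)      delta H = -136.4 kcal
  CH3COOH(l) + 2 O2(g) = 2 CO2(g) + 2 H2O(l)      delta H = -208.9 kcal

delta H = -396.4 kcal

equation 1 × 2: (2)·(-372.8) = -745.6 kcal
equation 2 reversed: +212.8 kcal
equation 3 reversed: +136.4 kcal
equation 4: not needed.
Since enthalpy is a state function, delta H = (2)·(-372.8) + (-1)·(-212.8) + (-1)·(-136.4) = -396.4 kcal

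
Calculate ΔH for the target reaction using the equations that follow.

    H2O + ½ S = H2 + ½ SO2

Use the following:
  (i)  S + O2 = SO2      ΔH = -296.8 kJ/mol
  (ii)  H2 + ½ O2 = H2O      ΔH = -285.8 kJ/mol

(i) × 1/2 (×1/2 to match 1/2 SO2 in the target): (1/2)·(-296.8) = -148.4 kJ/mol
(ii) reversed (H2O must end up as a reactant): +285.8 kJ/mol
By Hess's law, ΔH = (1/2)·(-296.8) + (-1)·(-285.8) = 137.4 kJ/mol

ΔH = 137.4 kJ/mol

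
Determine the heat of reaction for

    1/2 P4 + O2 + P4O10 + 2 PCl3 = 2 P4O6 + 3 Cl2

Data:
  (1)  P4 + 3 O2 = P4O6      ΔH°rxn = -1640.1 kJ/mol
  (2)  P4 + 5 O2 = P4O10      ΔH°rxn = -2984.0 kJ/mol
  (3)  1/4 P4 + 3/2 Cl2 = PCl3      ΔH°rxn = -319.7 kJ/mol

(1) × 2 (×2 to match 2 P4O6 in the target): (2)·(-1640.1) = -3280.2 kJ/mol
(2) reversed (reverse to put P4O10 on the reactant side): +2984.0 kJ/mol
(3) reversed and × 2 (reverse to put PCl3 on the reactant side; scale by 2 for the 2 PCl3): (-2)·(-319.7) = +639.4 kJ/mol
By Hess's law, ΔH°rxn = (2)·(-1640.1) + (-1)·(-2984.0) + (-2)·(-319.7) = 343.2 kJ/mol

ΔH°rxn = 343.2 kJ/mol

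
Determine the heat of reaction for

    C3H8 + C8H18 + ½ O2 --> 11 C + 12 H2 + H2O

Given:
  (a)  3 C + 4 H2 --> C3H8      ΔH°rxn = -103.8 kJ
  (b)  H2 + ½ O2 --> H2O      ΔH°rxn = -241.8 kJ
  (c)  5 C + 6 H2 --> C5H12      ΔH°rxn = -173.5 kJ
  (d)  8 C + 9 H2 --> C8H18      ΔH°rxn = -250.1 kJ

(a) reversed: +103.8 kJ
(b) as written: -241.8 kJ
(c): not needed.
(d) reversed: +250.1 kJ
ΔH°rxn = (+103.8) + (-241.8) + (+250.1) = 112.1 kJ

ΔH°rxn = 112.1 kJ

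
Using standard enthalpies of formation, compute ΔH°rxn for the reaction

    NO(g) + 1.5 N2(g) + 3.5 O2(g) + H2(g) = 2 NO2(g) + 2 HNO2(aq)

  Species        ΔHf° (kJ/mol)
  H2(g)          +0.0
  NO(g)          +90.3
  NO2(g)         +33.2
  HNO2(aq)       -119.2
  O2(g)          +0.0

Products: 2·(+33.2) + 2·(-119.2) = -172.0
Reactants: 1·(+90.3) + 3/2·(+0.0) + 7/2·(+0.0) + 1·(+0.0) = +90.3
ΔH°rxn = (-172.0) − (+90.3) = -262.3 kJ/mol

ΔH°rxn = -262.3 kJ/mol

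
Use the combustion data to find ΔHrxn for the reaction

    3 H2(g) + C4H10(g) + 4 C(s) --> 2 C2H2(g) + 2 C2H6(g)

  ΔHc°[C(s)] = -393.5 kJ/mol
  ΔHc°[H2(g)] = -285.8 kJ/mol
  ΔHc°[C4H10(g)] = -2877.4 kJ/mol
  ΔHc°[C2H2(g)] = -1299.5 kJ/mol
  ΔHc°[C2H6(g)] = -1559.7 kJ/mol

ΔHrxn = 409.6 kJ/mol

Using ΔH = Σ nΔHc°(reactants) − Σ nΔHc°(products):
= [3·(-285.8) + 1·(-2877.4) + 4·(-393.5)] − [2·(-1299.5) + 2·(-1559.7)]
= 409.6 kJ/mol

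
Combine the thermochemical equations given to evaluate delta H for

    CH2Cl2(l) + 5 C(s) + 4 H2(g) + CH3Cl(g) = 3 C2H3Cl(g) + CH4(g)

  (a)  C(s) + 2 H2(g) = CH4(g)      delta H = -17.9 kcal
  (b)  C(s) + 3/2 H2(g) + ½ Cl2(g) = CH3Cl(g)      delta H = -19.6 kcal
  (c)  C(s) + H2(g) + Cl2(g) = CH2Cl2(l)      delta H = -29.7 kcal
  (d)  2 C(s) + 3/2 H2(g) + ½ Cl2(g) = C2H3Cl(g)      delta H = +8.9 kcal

(a) as written: -17.9 kcal
(b) reversed: +19.6 kcal
(c) reversed: +29.7 kcal
(d) × 3: (3)·(+8.9) = +26.7 kcal
By Hess's law, delta H = (-17.9) + (+19.6) + (+29.7) + (+26.7) = 58.1 kcal

delta H = 58.1 kcal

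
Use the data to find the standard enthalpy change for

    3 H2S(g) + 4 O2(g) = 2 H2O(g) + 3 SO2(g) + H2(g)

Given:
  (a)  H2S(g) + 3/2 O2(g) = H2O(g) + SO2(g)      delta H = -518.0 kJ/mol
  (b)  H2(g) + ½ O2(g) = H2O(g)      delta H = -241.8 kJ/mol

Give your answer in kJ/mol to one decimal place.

(a) × 3: (3)·(-518.0) = -1554.0 kJ/mol
(b) reversed: +241.8 kJ/mol
delta H = (-1554.0) + (+241.8) = -1312.2 kJ/mol

delta H = -1312.2 kJ/mol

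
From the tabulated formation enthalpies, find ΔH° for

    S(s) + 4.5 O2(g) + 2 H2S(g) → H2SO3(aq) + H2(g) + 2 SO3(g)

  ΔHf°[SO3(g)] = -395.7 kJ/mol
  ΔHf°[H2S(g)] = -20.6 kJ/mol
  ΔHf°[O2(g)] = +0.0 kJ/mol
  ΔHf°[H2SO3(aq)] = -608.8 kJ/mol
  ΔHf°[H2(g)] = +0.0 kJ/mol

ΔH° = -1359.0 kJ/mol

Products: 1·(-608.8) + 1·(+0.0) + 2·(-395.7) = -1400.2
Reactants: 1·(+0.0) + 9/2·(+0.0) + 2·(-20.6) = -41.2
ΔH° = (-1400.2) − (-41.2) = -1359.0 kJ/mol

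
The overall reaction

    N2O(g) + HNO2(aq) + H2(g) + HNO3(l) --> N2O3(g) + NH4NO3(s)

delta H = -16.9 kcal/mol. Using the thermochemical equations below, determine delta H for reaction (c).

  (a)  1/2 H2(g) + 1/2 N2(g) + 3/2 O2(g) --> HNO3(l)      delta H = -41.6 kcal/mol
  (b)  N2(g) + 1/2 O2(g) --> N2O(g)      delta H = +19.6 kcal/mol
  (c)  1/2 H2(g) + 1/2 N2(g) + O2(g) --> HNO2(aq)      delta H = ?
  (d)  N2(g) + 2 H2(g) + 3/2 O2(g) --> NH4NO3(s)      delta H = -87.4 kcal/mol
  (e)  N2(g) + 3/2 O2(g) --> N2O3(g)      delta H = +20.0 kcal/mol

delta H = -28.5 kcal/mol

(a) reversed: +41.6 kcal/mol
(b) reversed: -19.6 kcal/mol
(c) reversed: contributes −x
(d) as written: -87.4 kcal/mol
(e) as written: +20.0 kcal/mol
-16.9 = (+41.6) + (-19.6) + (-87.4) + (+20.0) − x
x = (-16.9 − (-45.4)) / (-1) = -28.5 kcal/mol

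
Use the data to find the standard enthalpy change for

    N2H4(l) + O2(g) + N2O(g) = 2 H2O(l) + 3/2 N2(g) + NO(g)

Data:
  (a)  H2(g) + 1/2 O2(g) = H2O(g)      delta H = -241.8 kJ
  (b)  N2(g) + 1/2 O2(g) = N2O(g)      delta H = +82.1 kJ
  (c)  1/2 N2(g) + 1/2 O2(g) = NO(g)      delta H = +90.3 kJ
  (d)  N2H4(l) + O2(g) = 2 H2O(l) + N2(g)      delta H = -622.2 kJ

(a): not needed (H2O(g) appears nowhere else).
(b) reversed (N2O(g) must end up as a reactant): -82.1 kJ
(c) as written (NO(g) already on the product side): +90.3 kJ
(d) as written (N2H4(l) already on the reactant side): -622.2 kJ
delta H = (-1)·(+82.1) + (1)·(+90.3) + (1)·(-622.2) = -614.0 kJ

delta H = -614.0 kJ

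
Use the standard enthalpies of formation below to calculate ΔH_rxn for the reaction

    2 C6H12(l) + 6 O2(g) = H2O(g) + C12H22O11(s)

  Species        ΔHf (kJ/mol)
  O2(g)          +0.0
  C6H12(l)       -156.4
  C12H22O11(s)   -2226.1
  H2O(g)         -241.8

ΔH_rxn = -2155.1 kJ/mol

ΔH°rxn = Σ nΔHf°(products) − Σ nΔHf°(reactants).
Products: 1·(-241.8) + 1·(-2226.1) = -2467.9
Reactants: 2·(-156.4) + 6·(+0.0) = -312.8
ΔH_rxn = (-2467.9) − (-312.8) = -2155.1 kJ/mol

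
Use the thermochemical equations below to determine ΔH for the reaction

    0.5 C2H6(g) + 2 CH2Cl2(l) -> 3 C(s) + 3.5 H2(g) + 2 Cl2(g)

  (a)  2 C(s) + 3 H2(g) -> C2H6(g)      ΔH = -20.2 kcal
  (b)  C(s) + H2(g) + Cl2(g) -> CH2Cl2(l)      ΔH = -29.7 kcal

(a) reversed and × 1/2: (-1/2)·(-20.2) = +10.1 kcal
(b) reversed and × 2: (-2)·(-29.7) = +59.4 kcal
By Hess's law, ΔH = (+10.1) + (+59.4) = 69.5 kcal

ΔH = 69.5 kcal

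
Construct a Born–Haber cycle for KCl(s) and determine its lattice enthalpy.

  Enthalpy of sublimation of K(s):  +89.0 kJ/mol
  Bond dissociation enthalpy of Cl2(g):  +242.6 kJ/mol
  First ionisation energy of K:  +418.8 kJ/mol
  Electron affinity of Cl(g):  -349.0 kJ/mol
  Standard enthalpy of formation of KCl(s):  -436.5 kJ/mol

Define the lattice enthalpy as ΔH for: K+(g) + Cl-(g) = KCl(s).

U = -716.6 kJ/mol

ΔHf° = 1·ΔHsub + 1·(ΣIE) + 1/2·D(Cl2) + 1·EA + U
-436.5 = 1·(+89.0) + 1·(+418.8) + 1/2·(+242.6) + 1·(-349.0) + U
U = -436.5 − (+280.1) = -716.6 kJ/mol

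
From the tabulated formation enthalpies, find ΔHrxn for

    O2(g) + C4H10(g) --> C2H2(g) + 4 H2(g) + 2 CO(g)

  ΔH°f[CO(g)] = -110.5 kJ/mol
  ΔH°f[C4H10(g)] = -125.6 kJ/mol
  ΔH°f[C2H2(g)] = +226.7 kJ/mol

ΔH°rxn = Σ nΔHf°(products) − Σ nΔHf°(reactants).
Products: 1·(+226.7) + 4·(+0.0) + 2·(-110.5) = +5.7
Reactants: 1·(+0.0) + 1·(-125.6) = -125.6
ΔHrxn = (+5.7) − (-125.6) = 131.3 kJ/mol

ΔHrxn = 131.3 kJ/mol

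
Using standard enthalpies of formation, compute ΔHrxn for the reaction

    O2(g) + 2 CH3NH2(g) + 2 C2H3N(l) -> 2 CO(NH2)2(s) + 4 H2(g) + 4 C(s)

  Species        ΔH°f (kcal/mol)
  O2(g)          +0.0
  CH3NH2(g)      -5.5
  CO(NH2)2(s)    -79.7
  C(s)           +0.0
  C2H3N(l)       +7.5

Products: 2·(-79.7) + 4·(+0.0) + 4·(+0.0) = -159.4
Reactants: 1·(+0.0) + 2·(-5.5) + 2·(+7.5) = +4.0
ΔHrxn = (-159.4) − (+4.0) = -163.4 kcal/mol

ΔHrxn = -163.4 kcal/mol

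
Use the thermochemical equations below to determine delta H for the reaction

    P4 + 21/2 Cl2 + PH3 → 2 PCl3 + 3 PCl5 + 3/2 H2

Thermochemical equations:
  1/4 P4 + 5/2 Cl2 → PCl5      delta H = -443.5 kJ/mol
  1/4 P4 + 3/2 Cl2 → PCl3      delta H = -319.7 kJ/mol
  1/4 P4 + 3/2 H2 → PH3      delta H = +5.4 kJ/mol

equation 1 × 3 (scale by 3 for the 3 PCl5): (3)·(-443.5) = -1330.5 kJ/mol
equation 2 × 2 (scale by 2 for the 2 PCl3): (2)·(-319.7) = -639.4 kJ/mol
equation 3 reversed (PH3 must end up as a reactant): -5.4 kJ/mol
delta H = (-1330.5) + (-639.4) + (-5.4) = -1975.3 kJ/mol

delta H = -1975.3 kJ/mol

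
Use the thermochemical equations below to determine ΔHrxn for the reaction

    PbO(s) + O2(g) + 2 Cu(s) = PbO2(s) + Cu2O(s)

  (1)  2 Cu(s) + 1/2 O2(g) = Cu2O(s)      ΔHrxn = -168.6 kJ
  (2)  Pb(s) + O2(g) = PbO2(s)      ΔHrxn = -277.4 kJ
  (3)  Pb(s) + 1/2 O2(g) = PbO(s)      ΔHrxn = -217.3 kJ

(1) as written (Cu2O(s) already on the product side): -168.6 kJ
(2) as written (PbO2(s) already on the product side): -277.4 kJ
(3) reversed (reverse to put PbO(s) on the reactant side): +217.3 kJ
Summing the manipulated equations, ΔHrxn = (-168.6) + (-277.4) + (+217.3) = -228.7 kJ

ΔHrxn = -228.7 kJ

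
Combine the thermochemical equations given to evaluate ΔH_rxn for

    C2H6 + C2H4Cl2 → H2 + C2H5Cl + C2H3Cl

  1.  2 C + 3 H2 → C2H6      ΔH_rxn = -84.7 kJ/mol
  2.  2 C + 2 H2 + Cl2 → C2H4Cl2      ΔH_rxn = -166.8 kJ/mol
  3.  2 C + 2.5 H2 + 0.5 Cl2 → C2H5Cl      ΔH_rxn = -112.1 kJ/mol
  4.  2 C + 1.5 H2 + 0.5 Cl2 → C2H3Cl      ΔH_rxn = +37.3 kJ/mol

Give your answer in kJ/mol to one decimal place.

ΔH_rxn = 176.7 kJ/mol

eq. 1 reversed (reverse to put C2H6 on the reactant side): +84.7 kJ/mol
eq. 2 reversed (reverse to put C2H4Cl2 on the reactant side): +166.8 kJ/mol
eq. 3 as written (C2H5Cl already on the product side): -112.1 kJ/mol
eq. 4 as written (C2H3Cl already on the product side): +37.3 kJ/mol
ΔH_rxn = (+84.7) + (+166.8) + (-112.1) + (+37.3) = 176.7 kJ/mol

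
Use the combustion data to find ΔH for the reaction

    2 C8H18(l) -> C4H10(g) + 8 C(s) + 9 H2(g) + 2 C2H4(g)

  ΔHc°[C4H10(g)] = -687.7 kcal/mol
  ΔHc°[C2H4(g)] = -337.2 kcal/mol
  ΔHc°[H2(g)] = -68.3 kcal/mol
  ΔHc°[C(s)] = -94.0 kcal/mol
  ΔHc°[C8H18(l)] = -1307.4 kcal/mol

With combustion enthalpies, reactants minus products:
= [2·(-1307.4)] − [1·(-687.7) + 8·(-94.0) + 9·(-68.3) + 2·(-337.2)]
= 114.0 kcal/mol

ΔH = 114.0 kcal/mol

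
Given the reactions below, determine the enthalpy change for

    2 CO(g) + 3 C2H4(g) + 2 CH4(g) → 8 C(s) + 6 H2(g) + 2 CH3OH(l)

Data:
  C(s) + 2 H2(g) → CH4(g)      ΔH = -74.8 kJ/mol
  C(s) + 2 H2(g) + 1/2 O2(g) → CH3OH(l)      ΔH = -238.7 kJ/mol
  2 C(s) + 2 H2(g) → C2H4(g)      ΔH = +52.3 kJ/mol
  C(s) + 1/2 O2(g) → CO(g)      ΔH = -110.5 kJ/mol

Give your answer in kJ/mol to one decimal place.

equation 1 reversed and × 2: (-2)·(-74.8) = +149.6 kJ/mol
equation 2 × 2: (2)·(-238.7) = -477.4 kJ/mol
equation 3 reversed and × 3: (-3)·(+52.3) = -156.9 kJ/mol
equation 4 reversed and × 2: (-2)·(-110.5) = +221.0 kJ/mol
ΔH = (-2)·(-74.8) + (2)·(-238.7) + (-3)·(+52.3) + (-2)·(-110.5) = -263.7 kJ/mol

ΔH = -263.7 kJ/mol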